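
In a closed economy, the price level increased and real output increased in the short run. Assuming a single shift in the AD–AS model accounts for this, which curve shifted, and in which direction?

AD shifted right

P rose and Y rose. An AD shift moves P and Y in the same direction; an SRAS shift moves them in opposite directions.
Here P and Y moved in the same direction, so the AD curve shifted.
Since Y rose, AD shifted right.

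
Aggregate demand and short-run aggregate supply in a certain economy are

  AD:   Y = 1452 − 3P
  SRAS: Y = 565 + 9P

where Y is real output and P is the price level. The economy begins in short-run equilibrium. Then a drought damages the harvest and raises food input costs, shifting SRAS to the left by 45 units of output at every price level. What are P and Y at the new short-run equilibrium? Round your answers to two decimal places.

P = 77.67, Y = 1219.00

This is a negative supply shock: SRAS shifts left.
New SRAS: Y = 520 + 9P.
Set AD = SRAS: 1452 − 3P = 520 + 9P, so 932 = 12P and P = 77.67.
Substituting into AD, Y = 1219.00.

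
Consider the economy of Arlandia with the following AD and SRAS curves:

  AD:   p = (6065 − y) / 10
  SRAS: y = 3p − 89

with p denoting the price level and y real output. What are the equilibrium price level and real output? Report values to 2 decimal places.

p = 473.38, y = 1331.15

Rearrange AD to y = 6065 − 10p.
Set AD = SRAS: 6065 − 10p = 3p − 89, so 6154 = 13p and p = 473.38.
Substituting into AD, y = 6065 − 10p = 1331.15.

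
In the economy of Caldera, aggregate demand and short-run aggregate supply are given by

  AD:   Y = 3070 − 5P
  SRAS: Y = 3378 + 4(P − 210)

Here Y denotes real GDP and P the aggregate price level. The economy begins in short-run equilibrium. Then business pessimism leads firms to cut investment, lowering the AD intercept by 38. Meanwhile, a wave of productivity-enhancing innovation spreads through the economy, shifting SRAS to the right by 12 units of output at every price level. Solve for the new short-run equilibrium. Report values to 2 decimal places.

After both shocks: AD is Y = 3032 − 5P and SRAS is Y = 2550 + 4P.
Setting them equal: 482 = 9P, so P = 53.56.
Substituting into AD, Y = 2764.22.

P = 53.56, Y = 2764.22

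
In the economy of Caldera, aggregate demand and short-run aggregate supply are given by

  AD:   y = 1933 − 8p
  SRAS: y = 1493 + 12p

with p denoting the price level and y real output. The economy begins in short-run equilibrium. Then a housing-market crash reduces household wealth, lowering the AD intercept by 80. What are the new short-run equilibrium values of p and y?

p = 18, y = 1709

This is a negative demand shock: AD shifts left.
New AD: y = 1853 − 8p.
Set AD = SRAS: 1853 − 8p = 1493 + 12p, so 360 = 20p and p = 18.
y = 1853 − 8·18 = 1709.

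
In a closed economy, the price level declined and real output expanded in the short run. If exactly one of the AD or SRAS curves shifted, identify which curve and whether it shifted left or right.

SRAS shifted right

P fell and Y rose. An AD shift moves P and Y in the same direction; an SRAS shift moves them in opposite directions.
Here P and Y moved in opposite directions, so the SRAS curve shifted.
Since Y rose, SRAS shifted right.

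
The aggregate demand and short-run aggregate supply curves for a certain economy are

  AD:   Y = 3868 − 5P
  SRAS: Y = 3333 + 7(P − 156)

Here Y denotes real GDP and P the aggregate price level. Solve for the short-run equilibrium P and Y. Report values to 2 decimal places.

Write SRAS as Y = 3333 + 7P − 1092 = 2241 + 7P.
Set AD = SRAS: 3868 − 5P = 2241 + 7P, so 1627 = 12P and P = 135.58.
Substituting into AD, Y = 3868 − 5P = 3190.08.

P = 135.58, Y = 3190.08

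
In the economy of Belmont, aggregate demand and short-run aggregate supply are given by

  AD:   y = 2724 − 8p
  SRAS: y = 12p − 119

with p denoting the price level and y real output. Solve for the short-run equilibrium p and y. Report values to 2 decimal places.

p = 142.15, y = 1586.80

Set AD = SRAS: 2724 − 8p = 12p − 119, so 2843 = 20p and p = 142.15.
Substituting into AD, y = 2724 − 8p = 1586.80.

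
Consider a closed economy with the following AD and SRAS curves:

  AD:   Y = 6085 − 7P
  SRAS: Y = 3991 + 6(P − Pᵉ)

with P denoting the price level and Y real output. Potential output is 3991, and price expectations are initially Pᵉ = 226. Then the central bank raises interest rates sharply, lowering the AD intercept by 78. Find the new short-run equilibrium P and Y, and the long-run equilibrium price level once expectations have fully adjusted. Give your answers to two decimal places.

Short run: P = 259.38, Y = 4191.31. Long run: P = 288.00.

AD shifts left: new AD is Y = 6007 − 7P. With Pᵉ = 226, SRAS is Y = 2635 + 6P.
Short run: 6007 − 7P = 2635 + 6P gives 3372 = 13P, so P = 259.38 and Y = 6007 − 7P = 4191.31.
Y = 4191.31 is above potential 3991; expectations adjust and SRAS shifts left until Y = 3991.
Long run: on the new AD curve, 3991 = 6007 − 7P gives P = 288.00.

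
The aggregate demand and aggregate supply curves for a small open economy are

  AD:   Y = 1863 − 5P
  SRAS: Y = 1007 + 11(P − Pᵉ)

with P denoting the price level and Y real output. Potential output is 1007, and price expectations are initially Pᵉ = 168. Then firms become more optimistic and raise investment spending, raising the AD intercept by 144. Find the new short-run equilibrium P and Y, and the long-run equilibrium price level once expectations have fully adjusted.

Short run: P = 178, Y = 1117. Long run: P = 200.

AD shifts right: new AD is Y = 2007 − 5P. With Pᵉ = 168, SRAS is Y = 11P − 841.
Short run: 2007 − 5P = 11P − 841 gives 2848 = 16P, so P = 178 and Y = 2007 − 5·178 = 1117.
Y = 1117 is above potential 1007; expectations adjust and SRAS shifts left until Y = 1007.
Long run: on the new AD curve, 1007 = 2007 − 5P gives P = 200.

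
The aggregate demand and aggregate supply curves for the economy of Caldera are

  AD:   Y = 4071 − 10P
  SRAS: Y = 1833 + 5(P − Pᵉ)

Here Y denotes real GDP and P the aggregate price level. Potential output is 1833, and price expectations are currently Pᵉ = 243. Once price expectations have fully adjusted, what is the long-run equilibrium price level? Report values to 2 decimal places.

Short run: with Pᵉ = 243, SRAS is Y = 618 + 5P. Setting AD = SRAS gives 3453 = 15P, so P = 230.20 and Y = 4071 − 10P = 1769.00.
Output 1769.00 is below potential 1833, so over time expected prices fall and SRAS shifts right until Y returns to 1833.
Long run: Y = 1833 on the AD curve gives 1833 = 4071 − 10P, so P = 223.80.

Long-run P = 223.80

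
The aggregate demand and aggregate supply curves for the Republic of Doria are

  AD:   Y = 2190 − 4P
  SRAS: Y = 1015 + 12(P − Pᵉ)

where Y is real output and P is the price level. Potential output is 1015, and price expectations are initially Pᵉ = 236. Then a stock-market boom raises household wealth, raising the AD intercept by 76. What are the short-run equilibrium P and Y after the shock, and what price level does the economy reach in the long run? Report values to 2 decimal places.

AD shifts right: new AD is Y = 2266 − 4P. With Pᵉ = 236, SRAS is Y = 12P − 1817.
Short run: 2266 − 4P = 12P − 1817 gives 4083 = 16P, so P = 255.19 and Y = 2266 − 4P = 1245.25.
Y = 1245.25 is above potential 1015; expectations adjust and SRAS shifts left until Y = 1015.
Long run: on the new AD curve, 1015 = 2266 − 4P gives P = 312.75.

Short run: P = 255.19, Y = 1245.25. Long run: P = 312.75.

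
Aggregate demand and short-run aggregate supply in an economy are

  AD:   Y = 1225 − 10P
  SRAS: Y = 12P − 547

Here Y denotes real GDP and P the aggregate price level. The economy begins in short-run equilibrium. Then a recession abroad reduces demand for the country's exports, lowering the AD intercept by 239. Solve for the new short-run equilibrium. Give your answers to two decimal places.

This is a negative demand shock: AD shifts left.
New AD: Y = 986 − 10P.
Set AD = SRAS: 986 − 10P = 12P − 547, so 1533 = 22P and P = 69.68.
Substituting into AD, Y = 289.18.

P = 69.68, Y = 289.18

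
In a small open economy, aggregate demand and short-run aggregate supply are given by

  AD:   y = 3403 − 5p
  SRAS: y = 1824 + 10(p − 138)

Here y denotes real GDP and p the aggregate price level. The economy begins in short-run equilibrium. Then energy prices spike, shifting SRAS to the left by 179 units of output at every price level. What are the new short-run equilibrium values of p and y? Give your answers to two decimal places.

p = 209.20, y = 2357.00

This is a negative supply shock: SRAS shifts left.
New SRAS: y = 265 + 10p.
Set AD = SRAS: 3403 − 5p = 265 + 10p, so 3138 = 15p and p = 209.20.
Substituting into AD, y = 2357.00.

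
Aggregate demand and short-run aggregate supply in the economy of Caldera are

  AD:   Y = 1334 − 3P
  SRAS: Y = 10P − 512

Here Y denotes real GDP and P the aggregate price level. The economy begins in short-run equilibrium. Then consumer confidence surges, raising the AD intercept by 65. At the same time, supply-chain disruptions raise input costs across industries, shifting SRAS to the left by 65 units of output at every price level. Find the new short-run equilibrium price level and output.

After both shocks: AD is Y = 1399 − 3P and SRAS is Y = 10P − 577.
Setting them equal: 1976 = 13P, so P = 152.
Y = 1399 − 3·152 = 943.

P = 152, Y = 943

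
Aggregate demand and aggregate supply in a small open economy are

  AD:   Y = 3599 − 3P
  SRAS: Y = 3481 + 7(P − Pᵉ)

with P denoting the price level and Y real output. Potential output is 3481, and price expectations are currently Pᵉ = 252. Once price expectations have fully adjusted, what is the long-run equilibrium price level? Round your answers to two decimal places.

Long-run P = 39.33

Short run: with Pᵉ = 252, SRAS is Y = 1717 + 7P. Setting AD = SRAS gives 1882 = 10P, so P = 188.20 and Y = 3599 − 3P = 3034.40.
Output 3034.40 is below potential 3481, so over time expected prices fall and SRAS shifts right until Y returns to 3481.
Long run: Y = 3481 on the AD curve gives 3481 = 3599 − 3P, so P = 39.33.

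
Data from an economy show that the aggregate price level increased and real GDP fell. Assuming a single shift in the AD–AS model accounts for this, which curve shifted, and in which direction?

P rose and Y fell. An AD shift moves P and Y in the same direction; an SRAS shift moves them in opposite directions.
Here P and Y moved in opposite directions, so the SRAS curve shifted.
Since Y fell, SRAS shifted left.

SRAS shifted left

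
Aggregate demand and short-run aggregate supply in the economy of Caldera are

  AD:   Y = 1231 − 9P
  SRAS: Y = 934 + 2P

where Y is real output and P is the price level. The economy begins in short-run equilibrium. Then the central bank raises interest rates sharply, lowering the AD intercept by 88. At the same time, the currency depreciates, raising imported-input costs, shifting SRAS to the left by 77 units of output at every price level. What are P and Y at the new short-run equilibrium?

P = 26, Y = 909

After both shocks: AD is Y = 1143 − 9P and SRAS is Y = 857 + 2P.
Setting them equal: 286 = 11P, so P = 26.
Y = 1143 − 9·26 = 909.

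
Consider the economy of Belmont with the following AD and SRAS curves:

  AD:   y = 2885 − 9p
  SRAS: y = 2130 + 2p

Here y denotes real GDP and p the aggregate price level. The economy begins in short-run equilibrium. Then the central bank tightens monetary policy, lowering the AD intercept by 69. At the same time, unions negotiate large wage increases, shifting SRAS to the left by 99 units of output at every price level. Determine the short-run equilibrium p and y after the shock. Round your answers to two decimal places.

p = 71.36, y = 2173.73

After both shocks: AD is y = 2816 − 9p and SRAS is y = 2031 + 2p.
Setting them equal: 785 = 11p, so p = 71.36.
Substituting into AD, y = 2173.73.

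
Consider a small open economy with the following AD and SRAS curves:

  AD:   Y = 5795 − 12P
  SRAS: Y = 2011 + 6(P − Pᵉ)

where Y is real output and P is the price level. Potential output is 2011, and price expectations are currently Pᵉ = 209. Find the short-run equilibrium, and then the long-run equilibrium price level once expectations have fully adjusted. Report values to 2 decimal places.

Short run: with Pᵉ = 209, SRAS is Y = 757 + 6P. Setting AD = SRAS gives 5038 = 18P, so P = 279.89 and Y = 5795 − 12P = 2436.33.
Output 2436.33 is above potential 2011, so over time expected prices rise and SRAS shifts left until Y returns to 2011.
Long run: Y = 2011 on the AD curve gives 2011 = 5795 − 12P, so P = 315.33.

Short run: P = 279.89, Y = 2436.33. Long run: P = 315.33.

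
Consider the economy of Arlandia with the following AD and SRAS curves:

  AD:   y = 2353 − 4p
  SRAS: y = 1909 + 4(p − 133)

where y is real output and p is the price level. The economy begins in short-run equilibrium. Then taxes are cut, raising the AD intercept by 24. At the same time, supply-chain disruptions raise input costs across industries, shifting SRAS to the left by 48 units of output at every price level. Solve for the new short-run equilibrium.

After both shocks: AD is y = 2377 − 4p and SRAS is y = 1329 + 4p.
Setting them equal: 1048 = 8p, so p = 131.
y = 2377 − 4·131 = 1853.

p = 131, y = 1853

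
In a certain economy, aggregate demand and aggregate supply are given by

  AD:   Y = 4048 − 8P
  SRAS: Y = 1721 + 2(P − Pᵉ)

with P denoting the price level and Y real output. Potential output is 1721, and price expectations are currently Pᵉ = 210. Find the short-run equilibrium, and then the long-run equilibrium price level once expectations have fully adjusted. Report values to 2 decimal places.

Short run: P = 274.70, Y = 1850.40. Long run: P = 290.88.

Short run: with Pᵉ = 210, SRAS is Y = 1301 + 2P. Setting AD = SRAS gives 2747 = 10P, so P = 274.70 and Y = 4048 − 8P = 1850.40.
Output 1850.40 is above potential 1721, so over time expected prices rise and SRAS shifts left until Y returns to 1721.
Long run: Y = 1721 on the AD curve gives 1721 = 4048 − 8P, so P = 290.88.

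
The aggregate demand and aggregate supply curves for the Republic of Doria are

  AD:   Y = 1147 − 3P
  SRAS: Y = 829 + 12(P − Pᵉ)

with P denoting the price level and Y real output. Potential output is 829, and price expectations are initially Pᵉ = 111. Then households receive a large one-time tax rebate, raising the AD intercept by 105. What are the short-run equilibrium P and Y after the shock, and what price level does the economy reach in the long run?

AD shifts right: new AD is Y = 1252 − 3P. With Pᵉ = 111, SRAS is Y = 12P − 503.
Short run: 1252 − 3P = 12P − 503 gives 1755 = 15P, so P = 117 and Y = 1252 − 3·117 = 901.
Y = 901 is above potential 829; expectations adjust and SRAS shifts left until Y = 829.
Long run: on the new AD curve, 829 = 1252 − 3P gives P = 141.

Short run: P = 117, Y = 901. Long run: P = 141.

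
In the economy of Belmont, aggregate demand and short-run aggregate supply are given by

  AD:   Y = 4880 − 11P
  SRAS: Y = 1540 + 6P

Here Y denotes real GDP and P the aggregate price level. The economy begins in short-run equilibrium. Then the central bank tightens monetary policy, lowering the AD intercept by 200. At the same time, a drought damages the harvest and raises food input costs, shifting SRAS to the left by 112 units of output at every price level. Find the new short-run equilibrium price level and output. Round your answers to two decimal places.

After both shocks: AD is Y = 4680 − 11P and SRAS is Y = 1428 + 6P.
Setting them equal: 3252 = 17P, so P = 191.29.
Substituting into AD, Y = 2575.76.

P = 191.29, Y = 2575.76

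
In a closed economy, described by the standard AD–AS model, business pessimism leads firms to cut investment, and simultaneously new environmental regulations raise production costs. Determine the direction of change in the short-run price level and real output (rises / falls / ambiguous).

Price level: ambiguous; output: falls

The first event is a negative demand shock: AD shifts left, which by itself pushes P down and Y down.
The second is an adverse supply shock: SRAS shifts left, which by itself pushes P up and Y down.
The two shocks push P in opposite directions, so the effect on P is ambiguous. Both shocks push Y down, so Y falls.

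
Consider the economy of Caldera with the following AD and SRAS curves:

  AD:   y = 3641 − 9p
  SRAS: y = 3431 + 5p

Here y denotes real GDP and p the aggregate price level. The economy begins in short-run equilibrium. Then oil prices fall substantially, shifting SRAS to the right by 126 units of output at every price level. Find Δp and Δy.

Δp = -9, Δy = +81

This is a positive supply shock: SRAS shifts right.
New SRAS: y = 3557 + 5p.
Set AD = SRAS: 3641 − 9p = 3557 + 5p, so 84 = 14p and p = 6.
y = 3641 − 9·6 = 3587.
Initially p = 15, y = 3506, so Δp = -9 and Δy = +81.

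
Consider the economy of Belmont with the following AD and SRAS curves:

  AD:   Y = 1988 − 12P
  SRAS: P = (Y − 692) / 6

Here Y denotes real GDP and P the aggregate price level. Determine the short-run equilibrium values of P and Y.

P = 72, Y = 1124

Rearrange SRAS to Y = 692 + 6P.
Set AD = SRAS: 1988 − 12P = 692 + 6P, so 1296 = 18P and P = 72.
Then Y = 1988 − 12·72 = 1124.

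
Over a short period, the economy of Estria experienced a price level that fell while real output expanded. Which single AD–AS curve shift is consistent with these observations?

P fell and Y rose. An AD shift moves P and Y in the same direction; an SRAS shift moves them in opposite directions.
Here P and Y moved in opposite directions, so the SRAS curve shifted.
Since Y rose, SRAS shifted right.

SRAS shifted right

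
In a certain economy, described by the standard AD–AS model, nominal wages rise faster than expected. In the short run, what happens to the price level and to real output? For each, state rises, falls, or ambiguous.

Price level: rises; output: falls

This is an adverse supply shock: SRAS shifts left.
Moving along the downward-sloping AD curve, P rises and Y falls.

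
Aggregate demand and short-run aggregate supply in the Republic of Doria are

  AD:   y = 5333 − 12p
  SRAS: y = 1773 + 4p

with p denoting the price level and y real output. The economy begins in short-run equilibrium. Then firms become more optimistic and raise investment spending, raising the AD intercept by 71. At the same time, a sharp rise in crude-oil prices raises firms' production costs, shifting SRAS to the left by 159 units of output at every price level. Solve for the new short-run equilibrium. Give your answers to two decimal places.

p = 236.88, y = 2561.50

After both shocks: AD is y = 5404 − 12p and SRAS is y = 1614 + 4p.
Setting them equal: 3790 = 16p, so p = 236.88.
Substituting into AD, y = 2561.50.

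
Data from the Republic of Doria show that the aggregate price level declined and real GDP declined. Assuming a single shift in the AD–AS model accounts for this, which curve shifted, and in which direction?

P fell and Y fell. An AD shift moves P and Y in the same direction; an SRAS shift moves them in opposite directions.
Here P and Y moved in the same direction, so the AD curve shifted.
Since Y fell, AD shifted left.

AD shifted left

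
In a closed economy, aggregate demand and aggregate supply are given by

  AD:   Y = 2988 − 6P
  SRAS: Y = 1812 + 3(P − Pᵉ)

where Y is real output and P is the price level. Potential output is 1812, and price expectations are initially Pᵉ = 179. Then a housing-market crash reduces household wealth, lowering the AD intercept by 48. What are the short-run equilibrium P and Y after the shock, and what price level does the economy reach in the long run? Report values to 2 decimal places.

Short run: P = 185.00, Y = 1830.00. Long run: P = 188.00.

AD shifts left: new AD is Y = 2940 − 6P. With Pᵉ = 179, SRAS is Y = 1275 + 3P.
Short run: 2940 − 6P = 1275 + 3P gives 1665 = 9P, so P = 185.00 and Y = 2940 − 6P = 1830.00.
Y = 1830.00 is above potential 1812; expectations adjust and SRAS shifts left until Y = 1812.
Long run: on the new AD curve, 1812 = 2940 − 6P gives P = 188.00.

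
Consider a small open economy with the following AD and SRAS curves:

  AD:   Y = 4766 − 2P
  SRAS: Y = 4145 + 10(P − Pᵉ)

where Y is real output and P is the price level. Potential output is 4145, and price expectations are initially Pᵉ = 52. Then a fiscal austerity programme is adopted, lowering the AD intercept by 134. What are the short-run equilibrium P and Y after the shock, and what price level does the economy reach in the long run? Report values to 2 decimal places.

AD shifts left: new AD is Y = 4632 − 2P. With Pᵉ = 52, SRAS is Y = 3625 + 10P.
Short run: 4632 − 2P = 3625 + 10P gives 1007 = 12P, so P = 83.92 and Y = 4632 − 2P = 4464.17.
Y = 4464.17 is above potential 4145; expectations adjust and SRAS shifts left until Y = 4145.
Long run: on the new AD curve, 4145 = 4632 − 2P gives P = 243.50.

Short run: P = 83.92, Y = 4464.17. Long run: P = 243.50.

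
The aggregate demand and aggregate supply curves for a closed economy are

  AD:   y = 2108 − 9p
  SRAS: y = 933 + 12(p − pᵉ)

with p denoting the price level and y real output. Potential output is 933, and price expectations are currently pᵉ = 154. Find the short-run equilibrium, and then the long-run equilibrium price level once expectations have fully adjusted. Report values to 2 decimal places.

Short run: p = 143.95, y = 812.43. Long run: p = 130.56.

Short run: with pᵉ = 154, SRAS is y = 12p − 915. Setting AD = SRAS gives 3023 = 21p, so p = 143.95 and y = 2108 − 9p = 812.43.
Output 812.43 is below potential 933, so over time expected prices fall and SRAS shifts right until y returns to 933.
Long run: y = 933 on the AD curve gives 933 = 2108 − 9p, so p = 130.56.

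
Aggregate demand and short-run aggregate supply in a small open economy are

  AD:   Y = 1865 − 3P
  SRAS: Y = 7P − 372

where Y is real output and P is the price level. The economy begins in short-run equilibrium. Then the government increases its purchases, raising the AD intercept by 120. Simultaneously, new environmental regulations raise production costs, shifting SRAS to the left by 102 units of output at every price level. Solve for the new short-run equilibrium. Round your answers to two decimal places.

After both shocks: AD is Y = 1985 − 3P and SRAS is Y = 7P − 474.
Setting them equal: 2459 = 10P, so P = 245.90.
Substituting into AD, Y = 1247.30.

P = 245.90, Y = 1247.30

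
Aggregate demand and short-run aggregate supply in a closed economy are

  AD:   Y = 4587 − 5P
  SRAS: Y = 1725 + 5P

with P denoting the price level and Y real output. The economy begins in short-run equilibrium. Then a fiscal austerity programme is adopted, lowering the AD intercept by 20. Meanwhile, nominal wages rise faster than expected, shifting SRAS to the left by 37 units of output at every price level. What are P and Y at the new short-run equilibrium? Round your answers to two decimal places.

After both shocks: AD is Y = 4567 − 5P and SRAS is Y = 1688 + 5P.
Setting them equal: 2879 = 10P, so P = 287.90.
Substituting into AD, Y = 3127.50.

P = 287.90, Y = 3127.50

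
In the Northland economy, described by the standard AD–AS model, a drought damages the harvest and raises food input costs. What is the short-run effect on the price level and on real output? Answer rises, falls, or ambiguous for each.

Price level: rises; output: falls

This is an adverse supply shock: SRAS shifts left.
Moving along the downward-sloping AD curve, P rises and Y falls.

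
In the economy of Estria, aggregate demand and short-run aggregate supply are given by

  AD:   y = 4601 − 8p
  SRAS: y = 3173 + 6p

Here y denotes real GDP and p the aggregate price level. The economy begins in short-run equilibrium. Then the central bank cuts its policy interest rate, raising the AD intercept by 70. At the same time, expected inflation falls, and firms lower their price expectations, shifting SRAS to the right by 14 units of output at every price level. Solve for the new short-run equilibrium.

After both shocks: AD is y = 4671 − 8p and SRAS is y = 3187 + 6p.
Setting them equal: 1484 = 14p, so p = 106.
y = 4671 − 8·106 = 3823.

p = 106, y = 3823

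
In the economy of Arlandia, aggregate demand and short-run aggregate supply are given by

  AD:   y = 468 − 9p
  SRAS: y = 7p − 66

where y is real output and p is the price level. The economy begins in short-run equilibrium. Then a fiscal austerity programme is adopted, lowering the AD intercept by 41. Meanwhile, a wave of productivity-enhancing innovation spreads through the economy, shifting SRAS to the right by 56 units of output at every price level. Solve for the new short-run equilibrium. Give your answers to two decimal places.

p = 27.31, y = 181.19

After both shocks: AD is y = 427 − 9p and SRAS is y = 7p − 10.
Setting them equal: 437 = 16p, so p = 27.31.
Substituting into AD, y = 181.19.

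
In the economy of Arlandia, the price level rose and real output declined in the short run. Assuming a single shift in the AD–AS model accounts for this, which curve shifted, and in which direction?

P rose and Y fell. An AD shift moves P and Y in the same direction; an SRAS shift moves them in opposite directions.
Here P and Y moved in opposite directions, so the SRAS curve shifted.
Since Y fell, SRAS shifted left.

SRAS shifted left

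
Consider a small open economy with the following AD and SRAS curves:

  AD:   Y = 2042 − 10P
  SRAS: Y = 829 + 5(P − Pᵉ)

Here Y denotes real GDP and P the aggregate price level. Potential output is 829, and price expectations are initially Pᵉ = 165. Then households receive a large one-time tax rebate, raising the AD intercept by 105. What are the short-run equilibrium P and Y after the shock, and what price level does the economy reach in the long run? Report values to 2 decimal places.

AD shifts right: new AD is Y = 2147 − 10P. With Pᵉ = 165, SRAS is Y = 4 + 5P.
Short run: 2147 − 10P = 4 + 5P gives 2143 = 15P, so P = 142.87 and Y = 2147 − 10P = 718.33.
Y = 718.33 is below potential 829; expectations adjust and SRAS shifts right until Y = 829.
Long run: on the new AD curve, 829 = 2147 − 10P gives P = 131.80.

Short run: P = 142.87, Y = 718.33. Long run: P = 131.80.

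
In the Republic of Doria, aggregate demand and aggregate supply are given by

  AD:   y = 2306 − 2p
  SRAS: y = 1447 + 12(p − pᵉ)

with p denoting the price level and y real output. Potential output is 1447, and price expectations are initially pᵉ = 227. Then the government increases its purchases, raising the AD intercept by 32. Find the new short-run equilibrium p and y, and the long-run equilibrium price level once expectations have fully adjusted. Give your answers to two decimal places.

Short run: p = 258.21, y = 1821.57. Long run: p = 445.50.

AD shifts right: new AD is y = 2338 − 2p. With pᵉ = 227, SRAS is y = 12p − 1277.
Short run: 2338 − 2p = 12p − 1277 gives 3615 = 14p, so p = 258.21 and y = 2338 − 2p = 1821.57.
y = 1821.57 is above potential 1447; expectations adjust and SRAS shifts left until y = 1447.
Long run: on the new AD curve, 1447 = 2338 − 2p gives p = 445.50.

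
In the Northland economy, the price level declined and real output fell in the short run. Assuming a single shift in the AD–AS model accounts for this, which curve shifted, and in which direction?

AD shifted left

P fell and Y fell. An AD shift moves P and Y in the same direction; an SRAS shift moves them in opposite directions.
Here P and Y moved in the same direction, so the AD curve shifted.
Since Y fell, AD shifted left.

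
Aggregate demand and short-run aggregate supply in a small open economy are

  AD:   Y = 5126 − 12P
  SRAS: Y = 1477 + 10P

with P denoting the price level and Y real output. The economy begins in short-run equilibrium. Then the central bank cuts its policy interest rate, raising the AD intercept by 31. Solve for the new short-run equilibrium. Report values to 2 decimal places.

P = 167.27, Y = 3149.73

This is a positive demand shock: AD shifts right.
New AD: Y = 5157 − 12P.
Set AD = SRAS: 5157 − 12P = 1477 + 10P, so 3680 = 22P and P = 167.27.
Substituting into AD, Y = 3149.73.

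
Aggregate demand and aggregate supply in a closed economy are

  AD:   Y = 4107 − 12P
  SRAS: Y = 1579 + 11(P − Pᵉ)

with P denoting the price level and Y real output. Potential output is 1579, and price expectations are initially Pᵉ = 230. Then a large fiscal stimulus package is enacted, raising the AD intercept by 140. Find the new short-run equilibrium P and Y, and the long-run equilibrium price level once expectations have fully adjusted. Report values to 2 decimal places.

Short run: P = 226.00, Y = 1535.00. Long run: P = 222.33.

AD shifts right: new AD is Y = 4247 − 12P. With Pᵉ = 230, SRAS is Y = 11P − 951.
Short run: 4247 − 12P = 11P − 951 gives 5198 = 23P, so P = 226.00 and Y = 4247 − 12P = 1535.00.
Y = 1535.00 is below potential 1579; expectations adjust and SRAS shifts right until Y = 1579.
Long run: on the new AD curve, 1579 = 4247 − 12P gives P = 222.33.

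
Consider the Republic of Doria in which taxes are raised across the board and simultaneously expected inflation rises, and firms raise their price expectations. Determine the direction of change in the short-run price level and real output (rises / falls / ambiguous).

Price level: ambiguous; output: falls

The first event is a negative demand shock: AD shifts left, which by itself pushes P down and Y down.
The second is an adverse supply shock: SRAS shifts left, which by itself pushes P up and Y down.
The two shocks push P in opposite directions, so the effect on P is ambiguous. Both shocks push Y down, so Y falls.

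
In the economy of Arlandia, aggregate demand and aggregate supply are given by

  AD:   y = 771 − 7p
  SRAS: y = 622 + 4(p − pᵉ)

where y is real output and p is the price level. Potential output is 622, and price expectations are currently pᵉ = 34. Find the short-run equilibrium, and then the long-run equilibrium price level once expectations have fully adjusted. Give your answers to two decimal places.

Short run: with pᵉ = 34, SRAS is y = 486 + 4p. Setting AD = SRAS gives 285 = 11p, so p = 25.91 and y = 771 − 7p = 589.64.
Output 589.64 is below potential 622, so over time expected prices fall and SRAS shifts right until y returns to 622.
Long run: y = 622 on the AD curve gives 622 = 771 − 7p, so p = 21.29.

Short run: p = 25.91, y = 589.64. Long run: p = 21.29.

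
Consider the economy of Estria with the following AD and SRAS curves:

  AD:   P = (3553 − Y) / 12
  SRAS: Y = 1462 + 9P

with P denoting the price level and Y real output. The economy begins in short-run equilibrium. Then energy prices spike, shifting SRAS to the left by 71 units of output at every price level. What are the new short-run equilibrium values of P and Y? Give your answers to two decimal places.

P = 102.95, Y = 2317.57

This is a negative supply shock: SRAS shifts left.
New SRAS: Y = 1391 + 9P.
Set AD = SRAS: 3553 − 12P = 1391 + 9P, so 2162 = 21P and P = 102.95.
Substituting into AD, Y = 2317.57.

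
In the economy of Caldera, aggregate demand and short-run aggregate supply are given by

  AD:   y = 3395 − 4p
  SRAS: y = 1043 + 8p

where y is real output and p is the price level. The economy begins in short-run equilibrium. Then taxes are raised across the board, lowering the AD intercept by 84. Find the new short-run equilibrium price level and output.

p = 189, y = 2555

This is a negative demand shock: AD shifts left.
New AD: y = 3311 − 4p.
Set AD = SRAS: 3311 − 4p = 1043 + 8p, so 2268 = 12p and p = 189.
y = 3311 − 4·189 = 2555.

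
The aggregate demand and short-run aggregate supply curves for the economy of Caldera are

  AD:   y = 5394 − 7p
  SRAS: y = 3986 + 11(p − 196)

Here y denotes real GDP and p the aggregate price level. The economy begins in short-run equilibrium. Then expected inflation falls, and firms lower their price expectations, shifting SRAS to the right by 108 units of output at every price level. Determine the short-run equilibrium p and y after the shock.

This is a positive supply shock: SRAS shifts right.
New SRAS: y = 1938 + 11p.
Set AD = SRAS: 5394 − 7p = 1938 + 11p, so 3456 = 18p and p = 192.
y = 5394 − 7·192 = 4050.

p = 192, y = 4050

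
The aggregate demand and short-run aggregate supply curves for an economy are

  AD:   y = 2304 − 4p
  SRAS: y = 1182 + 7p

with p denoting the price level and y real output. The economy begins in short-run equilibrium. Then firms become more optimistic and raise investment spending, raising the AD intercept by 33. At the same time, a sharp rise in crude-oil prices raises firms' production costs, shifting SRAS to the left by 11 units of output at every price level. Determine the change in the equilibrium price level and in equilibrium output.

Δp = +4, Δy = +17

After both shocks: AD is y = 2337 − 4p and SRAS is y = 1171 + 7p.
Setting them equal: 1166 = 11p, so p = 106.
y = 2337 − 4·106 = 1913.
Initially p = 102, y = 1896, so Δp = +4 and Δy = +17.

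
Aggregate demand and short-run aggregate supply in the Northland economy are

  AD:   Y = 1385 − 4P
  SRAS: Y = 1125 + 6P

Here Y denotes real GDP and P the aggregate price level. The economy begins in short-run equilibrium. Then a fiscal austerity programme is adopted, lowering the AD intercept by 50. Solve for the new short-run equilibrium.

P = 21, Y = 1251

This is a negative demand shock: AD shifts left.
New AD: Y = 1335 − 4P.
Set AD = SRAS: 1335 − 4P = 1125 + 6P, so 210 = 10P and P = 21.
Y = 1335 − 4·21 = 1251.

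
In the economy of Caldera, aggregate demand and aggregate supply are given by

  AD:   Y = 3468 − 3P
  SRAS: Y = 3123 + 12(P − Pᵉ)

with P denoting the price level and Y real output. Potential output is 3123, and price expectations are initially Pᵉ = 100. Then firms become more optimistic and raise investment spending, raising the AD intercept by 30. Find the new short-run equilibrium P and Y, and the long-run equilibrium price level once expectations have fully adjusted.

AD shifts right: new AD is Y = 3498 − 3P. With Pᵉ = 100, SRAS is Y = 1923 + 12P.
Short run: 3498 − 3P = 1923 + 12P gives 1575 = 15P, so P = 105 and Y = 3498 − 3·105 = 3183.
Y = 3183 is above potential 3123; expectations adjust and SRAS shifts left until Y = 3123.
Long run: on the new AD curve, 3123 = 3498 − 3P gives P = 125.

Short run: P = 105, Y = 3183. Long run: P = 125.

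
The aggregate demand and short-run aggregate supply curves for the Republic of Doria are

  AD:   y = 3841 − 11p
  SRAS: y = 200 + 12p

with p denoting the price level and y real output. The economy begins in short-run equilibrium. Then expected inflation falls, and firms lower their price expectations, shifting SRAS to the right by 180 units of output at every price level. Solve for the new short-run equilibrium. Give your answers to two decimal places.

p = 150.48, y = 2185.74

This is a positive supply shock: SRAS shifts right.
New SRAS: y = 380 + 12p.
Set AD = SRAS: 3841 − 11p = 380 + 12p, so 3461 = 23p and p = 150.48.
Substituting into AD, y = 2185.74.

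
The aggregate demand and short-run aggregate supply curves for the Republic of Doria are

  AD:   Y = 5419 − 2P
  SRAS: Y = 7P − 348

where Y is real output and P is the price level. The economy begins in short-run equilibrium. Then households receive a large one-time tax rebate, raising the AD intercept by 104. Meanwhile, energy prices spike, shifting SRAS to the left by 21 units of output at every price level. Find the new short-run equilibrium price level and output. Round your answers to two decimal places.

After both shocks: AD is Y = 5523 − 2P and SRAS is Y = 7P − 369.
Setting them equal: 5892 = 9P, so P = 654.67.
Substituting into AD, Y = 4213.67.

P = 654.67, Y = 4213.67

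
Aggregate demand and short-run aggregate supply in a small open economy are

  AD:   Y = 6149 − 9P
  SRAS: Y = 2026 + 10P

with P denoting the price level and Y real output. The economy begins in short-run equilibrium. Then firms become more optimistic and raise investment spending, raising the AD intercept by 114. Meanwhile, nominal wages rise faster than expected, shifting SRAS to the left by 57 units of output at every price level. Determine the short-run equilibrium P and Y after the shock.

P = 226, Y = 4229

After both shocks: AD is Y = 6263 − 9P and SRAS is Y = 1969 + 10P.
Setting them equal: 4294 = 19P, so P = 226.
Y = 6263 − 9·226 = 4229.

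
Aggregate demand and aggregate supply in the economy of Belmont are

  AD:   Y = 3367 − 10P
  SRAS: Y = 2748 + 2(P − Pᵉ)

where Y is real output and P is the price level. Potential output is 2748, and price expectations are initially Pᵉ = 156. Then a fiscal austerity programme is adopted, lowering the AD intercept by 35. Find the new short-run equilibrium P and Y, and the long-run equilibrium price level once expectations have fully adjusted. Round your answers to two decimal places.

AD shifts left: new AD is Y = 3332 − 10P. With Pᵉ = 156, SRAS is Y = 2436 + 2P.
Short run: 3332 − 10P = 2436 + 2P gives 896 = 12P, so P = 74.67 and Y = 3332 − 10P = 2585.33.
Y = 2585.33 is below potential 2748; expectations adjust and SRAS shifts right until Y = 2748.
Long run: on the new AD curve, 2748 = 3332 − 10P gives P = 58.40.

Short run: P = 74.67, Y = 2585.33. Long run: P = 58.40.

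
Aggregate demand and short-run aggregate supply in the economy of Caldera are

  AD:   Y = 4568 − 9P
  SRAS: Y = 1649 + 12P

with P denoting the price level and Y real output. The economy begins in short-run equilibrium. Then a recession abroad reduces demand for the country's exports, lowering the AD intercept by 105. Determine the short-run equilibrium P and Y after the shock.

This is a negative demand shock: AD shifts left.
New AD: Y = 4463 − 9P.
Set AD = SRAS: 4463 − 9P = 1649 + 12P, so 2814 = 21P and P = 134.
Y = 4463 − 9·134 = 3257.

P = 134, Y = 3257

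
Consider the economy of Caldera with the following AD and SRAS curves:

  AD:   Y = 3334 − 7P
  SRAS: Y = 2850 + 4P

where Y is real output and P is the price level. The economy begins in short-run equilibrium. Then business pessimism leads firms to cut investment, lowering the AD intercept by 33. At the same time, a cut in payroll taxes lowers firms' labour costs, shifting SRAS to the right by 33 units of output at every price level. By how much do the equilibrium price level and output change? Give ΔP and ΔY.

ΔP = -6, ΔY = +9

After both shocks: AD is Y = 3301 − 7P and SRAS is Y = 2883 + 4P.
Setting them equal: 418 = 11P, so P = 38.
Y = 3301 − 7·38 = 3035.
Initially P = 44, Y = 3026, so ΔP = -6 and ΔY = +9.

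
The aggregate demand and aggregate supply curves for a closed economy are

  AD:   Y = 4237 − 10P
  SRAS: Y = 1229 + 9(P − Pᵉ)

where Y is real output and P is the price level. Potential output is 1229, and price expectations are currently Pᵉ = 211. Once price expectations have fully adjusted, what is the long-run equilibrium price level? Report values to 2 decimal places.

Long-run P = 300.80

Short run: with Pᵉ = 211, SRAS is Y = 9P − 670. Setting AD = SRAS gives 4907 = 19P, so P = 258.26 and Y = 4237 − 10P = 1654.37.
Output 1654.37 is above potential 1229, so over time expected prices rise and SRAS shifts left until Y returns to 1229.
Long run: Y = 1229 on the AD curve gives 1229 = 4237 − 10P, so P = 300.80.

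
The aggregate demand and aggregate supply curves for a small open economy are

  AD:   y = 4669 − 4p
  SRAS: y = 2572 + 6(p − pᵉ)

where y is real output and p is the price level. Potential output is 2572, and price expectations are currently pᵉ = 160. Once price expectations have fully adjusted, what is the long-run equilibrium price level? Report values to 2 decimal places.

Short run: with pᵉ = 160, SRAS is y = 1612 + 6p. Setting AD = SRAS gives 3057 = 10p, so p = 305.70 and y = 4669 − 4p = 3446.20.
Output 3446.20 is above potential 2572, so over time expected prices rise and SRAS shifts left until y returns to 2572.
Long run: y = 2572 on the AD curve gives 2572 = 4669 − 4p, so p = 524.25.

Long-run p = 524.25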